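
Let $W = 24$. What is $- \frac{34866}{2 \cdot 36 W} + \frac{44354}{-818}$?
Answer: $- \frac{2921225}{39264} \approx -74.4$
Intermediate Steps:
$- \frac{34866}{2 \cdot 36 W} + \frac{44354}{-818} = - \frac{34866}{2 \cdot 36 \cdot 24} + \frac{44354}{-818} = - \frac{34866}{72 \cdot 24} + 44354 \left(- \frac{1}{818}\right) = - \frac{34866}{1728} - \frac{22177}{409} = \left(-34866\right) \frac{1}{1728} - \frac{22177}{409} = - \frac{1937}{96} - \frac{22177}{409} = - \frac{2921225}{39264}$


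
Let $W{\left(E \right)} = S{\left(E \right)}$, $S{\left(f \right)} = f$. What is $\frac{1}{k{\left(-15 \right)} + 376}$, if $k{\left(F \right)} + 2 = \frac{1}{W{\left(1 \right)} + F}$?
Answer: $\frac{14}{5235} \approx 0.0026743$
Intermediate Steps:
$W{\left(E \right)} = E$
$k{\left(F \right)} = -2 + \frac{1}{1 + F}$
$\frac{1}{k{\left(-15 \right)} + 376} = \frac{1}{\frac{-1 - -30}{1 - 15} + 376} = \frac{1}{\frac{-1 + 30}{-14} + 376} = \frac{1}{\left(- \frac{1}{14}\right) 29 + 376} = \frac{1}{- \frac{29}{14} + 376} = \frac{1}{\frac{5235}{14}} = \frac{14}{5235}$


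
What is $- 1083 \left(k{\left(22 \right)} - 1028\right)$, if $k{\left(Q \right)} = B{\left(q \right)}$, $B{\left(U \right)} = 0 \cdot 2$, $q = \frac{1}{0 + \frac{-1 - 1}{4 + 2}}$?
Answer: $1113324$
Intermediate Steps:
$q = -3$ ($q = \frac{1}{0 - \frac{2}{6}} = \frac{1}{0 - \frac{1}{3}} = \frac{1}{- \frac{1}{3}} = -3$)
$B{\left(U \right)} = 0$
$k{\left(Q \right)} = 0$
$- 1083 \left(k{\left(22 \right)} - 1028\right) = - 1083 \left(0 - 1028\right) = \left(-1083\right) \left(-1028\right) = 1113324$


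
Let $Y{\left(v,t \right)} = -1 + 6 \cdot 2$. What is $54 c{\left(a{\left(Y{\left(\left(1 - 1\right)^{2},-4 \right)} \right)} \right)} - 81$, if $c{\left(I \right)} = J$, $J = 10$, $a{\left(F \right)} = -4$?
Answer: $459$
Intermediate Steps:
$Y{\left(v,t \right)} = 11$ ($Y{\left(v,t \right)} = -1 + 12 = 11$)
$c{\left(I \right)} = 10$
$54 c{\left(a{\left(Y{\left(\left(1 - 1\right)^{2},-4 \right)} \right)} \right)} - 81 = 54 \cdot 10 - 81 = 540 - 81 = 459$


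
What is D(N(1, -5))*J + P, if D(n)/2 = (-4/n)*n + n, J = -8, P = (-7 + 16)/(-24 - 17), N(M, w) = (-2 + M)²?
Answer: 1959/41 ≈ 47.781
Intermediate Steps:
P = -9/41 (P = 9/(-41) = 9*(-1/41) = -9/41 ≈ -0.21951)
D(n) = -8 + 2*n (D(n) = 2*((-4/n)*n + n) = 2*(-4 + n) = -8 + 2*n)
D(N(1, -5))*J + P = (-8 + 2*(-2 + 1)²)*(-8) - 9/41 = (-8 + 2*(-1)²)*(-8) - 9/41 = (-8 + 2*1)*(-8) - 9/41 = (-8 + 2)*(-8) - 9/41 = -6*(-8) - 9/41 = 48 - 9/41 = 1959/41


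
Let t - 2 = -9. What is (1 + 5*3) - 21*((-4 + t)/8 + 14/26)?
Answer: 3491/104 ≈ 33.567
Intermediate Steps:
t = -7 (t = 2 - 9 = -7)
(1 + 5*3) - 21*((-4 + t)/8 + 14/26) = (1 + 5*3) - 21*((-4 - 7)/8 + 14/26) = (1 + 15) - 21*(-11*⅛ + 14*(1/26)) = 16 - 21*(-11/8 + 7/13) = 16 - 21*(-87/104) = 16 + 1827/104 = 3491/104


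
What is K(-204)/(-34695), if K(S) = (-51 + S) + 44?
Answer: 211/34695 ≈ 0.0060816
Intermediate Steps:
K(S) = -7 + S
K(-204)/(-34695) = (-7 - 204)/(-34695) = -211*(-1/34695) = 211/34695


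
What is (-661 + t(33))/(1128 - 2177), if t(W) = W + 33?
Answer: 595/1049 ≈ 0.56721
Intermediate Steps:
t(W) = 33 + W
(-661 + t(33))/(1128 - 2177) = (-661 + (33 + 33))/(1128 - 2177) = (-661 + 66)/(-1049) = -595*(-1/1049) = 595/1049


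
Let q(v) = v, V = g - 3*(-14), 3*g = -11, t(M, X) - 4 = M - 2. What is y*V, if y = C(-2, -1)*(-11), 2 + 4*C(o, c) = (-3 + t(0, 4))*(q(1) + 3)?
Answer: 1265/2 ≈ 632.50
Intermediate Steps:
t(M, X) = 2 + M (t(M, X) = 4 + (M - 2) = 4 + (-2 + M) = 2 + M)
g = -11/3 (g = (⅓)*(-11) = -11/3 ≈ -3.6667)
V = 115/3 (V = -11/3 - 3*(-14) = -11/3 + 42 = 115/3 ≈ 38.333)
C(o, c) = -3/2 (C(o, c) = -½ + ((-3 + (2 + 0))*(1 + 3))/4 = -½ + ((-3 + 2)*4)/4 = -½ + (-1*4)/4 = -½ + (¼)*(-4) = -½ - 1 = -3/2)
y = 33/2 (y = -3/2*(-11) = 33/2 ≈ 16.500)
y*V = (33/2)*(115/3) = 1265/2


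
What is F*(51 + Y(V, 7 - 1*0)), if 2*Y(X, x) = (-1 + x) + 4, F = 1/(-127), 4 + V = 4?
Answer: -56/127 ≈ -0.44094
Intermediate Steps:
V = 0 (V = -4 + 4 = 0)
F = -1/127 ≈ -0.0078740
Y(X, x) = 3/2 + x/2 (Y(X, x) = ((-1 + x) + 4)/2 = (3 + x)/2 = 3/2 + x/2)
F*(51 + Y(V, 7 - 1*0)) = -(51 + (3/2 + (7 - 1*0)/2))/127 = -(51 + (3/2 + (7 + 0)/2))/127 = -(51 + (3/2 + (½)*7))/127 = -(51 + (3/2 + 7/2))/127 = -(51 + 5)/127 = -1/127*56 = -56/127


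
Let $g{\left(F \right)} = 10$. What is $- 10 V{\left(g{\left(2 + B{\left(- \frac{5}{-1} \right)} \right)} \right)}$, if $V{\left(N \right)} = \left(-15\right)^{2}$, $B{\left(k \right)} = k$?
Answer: $-2250$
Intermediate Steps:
$V{\left(N \right)} = 225$
$- 10 V{\left(g{\left(2 + B{\left(- \frac{5}{-1} \right)} \right)} \right)} = \left(-10\right) 225 = -2250$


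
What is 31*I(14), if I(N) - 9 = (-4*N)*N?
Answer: -24025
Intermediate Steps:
I(N) = 9 - 4*N² (I(N) = 9 + (-4*N)*N = 9 - 4*N²)
31*I(14) = 31*(9 - 4*14²) = 31*(9 - 4*196) = 31*(9 - 784) = 31*(-775) = -24025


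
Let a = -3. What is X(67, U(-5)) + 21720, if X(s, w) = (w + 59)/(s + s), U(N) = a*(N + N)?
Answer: 2910569/134 ≈ 21721.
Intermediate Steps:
U(N) = -6*N (U(N) = -3*(N + N) = -6*N)
X(s, w) = (59 + w)/(2*s) (X(s, w) = (59 + w)/((2*s)) = (59 + w)*(1/(2*s)) = (59 + w)/(2*s))
X(67, U(-5)) + 21720 = (1/2)*(59 - 6*(-5))/67 + 21720 = (1/2)*(1/67)*(59 + 30) + 21720 = (1/2)*(1/67)*89 + 21720 = 89/134 + 21720 = 2910569/134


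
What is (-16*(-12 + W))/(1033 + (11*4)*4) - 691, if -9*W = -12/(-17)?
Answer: -42596513/61659 ≈ -690.84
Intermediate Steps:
W = -4/51 (W = -(-4)/(3*(-17)) = -(-4)*(-1)/(3*17) = -⅑*12/17 = -4/51 ≈ -0.078431)
(-16*(-12 + W))/(1033 + (11*4)*4) - 691 = (-16*(-12 - 4/51))/(1033 + (11*4)*4) - 691 = (-16*(-616/51))/(1033 + 44*4) - 691 = (9856/51)/(1033 + 176) - 691 = (9856/51)/1209 - 691 = (1/1209)*(9856/51) - 691 = 9856/61659 - 691 = -42596513/61659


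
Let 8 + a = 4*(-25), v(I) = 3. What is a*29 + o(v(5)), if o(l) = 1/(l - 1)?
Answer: -6263/2 ≈ -3131.5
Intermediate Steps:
o(l) = 1/(-1 + l)
a = -108 (a = -8 + 4*(-25) = -8 - 100 = -108)
a*29 + o(v(5)) = -108*29 + 1/(-1 + 3) = -3132 + 1/2 = -3132 + ½ = -6263/2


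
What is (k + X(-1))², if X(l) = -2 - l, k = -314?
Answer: 99225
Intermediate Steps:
(k + X(-1))² = (-314 + (-2 - 1*(-1)))² = (-314 + (-2 + 1))² = (-314 - 1)² = (-315)² = 99225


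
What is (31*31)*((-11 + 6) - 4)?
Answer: -8649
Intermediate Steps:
(31*31)*((-11 + 6) - 4) = 961*(-5 - 4) = 961*(-9) = -8649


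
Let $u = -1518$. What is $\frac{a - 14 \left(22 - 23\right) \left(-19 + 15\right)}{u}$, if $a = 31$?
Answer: $\frac{25}{1518} \approx 0.016469$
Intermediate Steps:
$\frac{a - 14 \left(22 - 23\right) \left(-19 + 15\right)}{u} = \frac{31 - 14 \left(22 - 23\right) \left(-19 + 15\right)}{-1518} = \left(31 - 14 \left(\left(-1\right) \left(-4\right)\right)\right) \left(- \frac{1}{1518}\right) = \left(31 - 56\right) \left(- \frac{1}{1518}\right) = \left(-25\right) \left(- \frac{1}{1518}\right) = \frac{25}{1518}$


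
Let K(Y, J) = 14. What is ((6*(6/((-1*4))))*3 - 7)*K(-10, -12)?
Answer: -476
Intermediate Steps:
((6*(6/((-1*4))))*3 - 7)*K(-10, -12) = ((6*(6/((-1*4))))*3 - 7)*14 = ((6*(6/(-4)))*3 - 7)*14 = ((6*(6*(-¼)))*3 - 7)*14 = ((6*(-3/2))*3 - 7)*14 = (-9*3 - 7)*14 = (-27 - 7)*14 = -34*14 = -476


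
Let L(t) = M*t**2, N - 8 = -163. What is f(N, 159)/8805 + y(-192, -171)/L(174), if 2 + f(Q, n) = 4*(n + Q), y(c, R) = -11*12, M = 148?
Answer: 570089/365313580 ≈ 0.0015605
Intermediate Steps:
y(c, R) = -132
N = -155 (N = 8 - 163 = -155)
f(Q, n) = -2 + 4*Q + 4*n (f(Q, n) = -2 + 4*(n + Q) = -2 + 4*(Q + n) = -2 + (4*Q + 4*n) = -2 + 4*Q + 4*n)
L(t) = 148*t**2
f(N, 159)/8805 + y(-192, -171)/L(174) = (-2 + 4*(-155) + 4*159)/8805 - 132/(148*174**2) = (-2 - 620 + 636)*(1/8805) - 132/(148*30276) = 14*(1/8805) - 132/4480848 = 14/8805 - 132*1/4480848 = 14/8805 - 11/373404 = 570089/365313580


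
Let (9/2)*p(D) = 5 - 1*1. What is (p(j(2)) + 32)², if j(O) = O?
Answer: 87616/81 ≈ 1081.7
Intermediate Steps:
p(D) = 8/9 (p(D) = 2*(5 - 1*1)/9 = 2*(5 - 1)/9 = (2/9)*4 = 8/9)
(p(j(2)) + 32)² = (8/9 + 32)² = (296/9)² = 87616/81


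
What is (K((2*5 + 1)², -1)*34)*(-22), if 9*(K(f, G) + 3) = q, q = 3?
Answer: 5984/3 ≈ 1994.7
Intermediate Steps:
K(f, G) = -8/3 (K(f, G) = -3 + (⅑)*3 = -3 + ⅓ = -8/3)
(K((2*5 + 1)², -1)*34)*(-22) = -8/3*34*(-22) = -272/3*(-22) = 5984/3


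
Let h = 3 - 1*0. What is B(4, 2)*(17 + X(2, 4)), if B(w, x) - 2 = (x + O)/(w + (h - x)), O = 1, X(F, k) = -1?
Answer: 208/5 ≈ 41.600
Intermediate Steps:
h = 3 (h = 3 + 0 = 3)
B(w, x) = 2 + (1 + x)/(3 + w - x) (B(w, x) = 2 + (x + 1)/(w + (3 - x)) = 2 + (1 + x)/(3 + w - x))
B(4, 2)*(17 + X(2, 4)) = ((7 - 1*2 + 2*4)/(3 + 4 - 1*2))*(17 - 1) = ((7 - 2 + 8)/(3 + 4 - 2))*16 = (13/5)*16 = 208/5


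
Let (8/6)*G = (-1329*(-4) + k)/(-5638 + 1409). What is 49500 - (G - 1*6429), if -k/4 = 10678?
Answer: 236495694/4229 ≈ 55922.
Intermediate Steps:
k = -42712 (k = -4*10678 = -42712)
G = 28047/4229 (G = 3*((-1329*(-4) - 42712)/(-5638 + 1409))/4 = 3*((5316 - 42712)/(-4229))/4 = 3*(-37396*(-1/4229))/4 = (¾)*(37396/4229) = 28047/4229 ≈ 6.6321)
49500 - (G - 1*6429) = 49500 - (28047/4229 - 1*6429) = 49500 - (28047/4229 - 6429) = 49500 - 1*(-27160194/4229) = 49500 + 27160194/4229 = 236495694/4229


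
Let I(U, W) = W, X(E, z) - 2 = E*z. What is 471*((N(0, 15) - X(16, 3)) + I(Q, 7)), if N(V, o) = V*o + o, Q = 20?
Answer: -13188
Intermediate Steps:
X(E, z) = 2 + E*z
N(V, o) = o + V*o
471*((N(0, 15) - X(16, 3)) + I(Q, 7)) = 471*((15*(1 + 0) - (2 + 16*3)) + 7) = 471*((15*1 - (2 + 48)) + 7) = 471*((15 - 1*50) + 7) = 471*((15 - 50) + 7) = 471*(-35 + 7) = 471*(-28) = -13188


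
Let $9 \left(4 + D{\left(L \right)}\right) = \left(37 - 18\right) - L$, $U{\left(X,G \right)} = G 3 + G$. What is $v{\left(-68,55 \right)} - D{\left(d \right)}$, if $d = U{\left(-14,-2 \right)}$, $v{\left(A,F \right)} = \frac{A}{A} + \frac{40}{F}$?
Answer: $\frac{30}{11} \approx 2.7273$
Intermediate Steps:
$U{\left(X,G \right)} = 4 G$ ($U{\left(X,G \right)} = 3 G + G = 4 G$)
$v{\left(A,F \right)} = 1 + \frac{40}{F}$
$d = -8$ ($d = 4 \left(-2\right) = -8$)
$D{\left(L \right)} = - \frac{17}{9} - \frac{L}{9}$ ($D{\left(L \right)} = -4 + \frac{\left(37 - 18\right) - L}{9} = -4 + \frac{19 - L}{9} = -4 - \left(- \frac{19}{9} + \frac{L}{9}\right) = - \frac{17}{9} - \frac{L}{9}$)
$v{\left(-68,55 \right)} - D{\left(d \right)} = \frac{40 + 55}{55} - \left(- \frac{17}{9} - - \frac{8}{9}\right) = \frac{1}{55} \cdot 95 - \left(- \frac{17}{9} + \frac{8}{9}\right) = \frac{19}{11} - -1 = \frac{19}{11} + 1 = \frac{30}{11}$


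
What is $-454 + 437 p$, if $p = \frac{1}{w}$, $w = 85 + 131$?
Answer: $- \frac{97627}{216} \approx -451.98$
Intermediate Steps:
$w = 216$
$p = \frac{1}{216} \approx 0.0046296$
$-454 + 437 p = -454 + 437 \cdot \frac{1}{216} = -454 + \frac{437}{216} = - \frac{97627}{216}$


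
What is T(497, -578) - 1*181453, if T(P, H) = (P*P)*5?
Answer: 1053592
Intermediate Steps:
T(P, H) = 5*P² (T(P, H) = P²*5 = 5*P²)
T(497, -578) - 1*181453 = 5*497² - 1*181453 = 5*247009 - 181453 = 1235045 - 181453 = 1053592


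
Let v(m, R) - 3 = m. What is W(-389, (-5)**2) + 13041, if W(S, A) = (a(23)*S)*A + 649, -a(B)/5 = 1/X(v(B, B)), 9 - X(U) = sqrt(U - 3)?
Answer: 1231645/58 + 48625*sqrt(23)/58 ≈ 25256.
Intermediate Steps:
v(m, R) = 3 + m
X(U) = 9 - sqrt(-3 + U) (X(U) = 9 - sqrt(U - 3) = 9 - sqrt(-3 + U))
a(B) = -5/(9 - sqrt(B)) (a(B) = -5/(9 - sqrt(-3 + (3 + B))) = -5/(9 - sqrt(B)))
W(S, A) = 649 + 5*A*S/(-9 + sqrt(23)) (W(S, A) = ((5/(-9 + sqrt(23)))*S)*A + 649 = (5*S/(-9 + sqrt(23)))*A + 649 = 5*A*S/(-9 + sqrt(23)) + 649 = 649 + 5*A*S/(-9 + sqrt(23)))
W(-389, (-5)**2) + 13041 = (649 - 45/58*(-5)**2*(-389) - 5/58*(-5)**2*(-389)*sqrt(23)) + 13041 = (649 - 45/58*25*(-389) - 5/58*25*(-389)*sqrt(23)) + 13041 = (649 + 437625/58 + 48625*sqrt(23)/58) + 13041 = (475267/58 + 48625*sqrt(23)/58) + 13041 = 1231645/58 + 48625*sqrt(23)/58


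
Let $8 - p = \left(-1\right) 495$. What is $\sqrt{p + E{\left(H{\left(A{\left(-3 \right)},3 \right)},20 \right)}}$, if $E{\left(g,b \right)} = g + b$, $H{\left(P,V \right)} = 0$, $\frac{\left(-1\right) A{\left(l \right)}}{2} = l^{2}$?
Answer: $\sqrt{523} \approx 22.869$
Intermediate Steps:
$A{\left(l \right)} = - 2 l^{2}$
$p = 503$ ($p = 8 - \left(-1\right) 495 = 8 - -495 = 8 + 495 = 503$)
$E{\left(g,b \right)} = b + g$
$\sqrt{p + E{\left(H{\left(A{\left(-3 \right)},3 \right)},20 \right)}} = \sqrt{503 + \left(20 + 0\right)} = \sqrt{503 + 20} = \sqrt{523}$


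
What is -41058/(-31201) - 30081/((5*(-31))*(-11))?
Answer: -868553391/53197705 ≈ -16.327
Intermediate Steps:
-41058/(-31201) - 30081/((5*(-31))*(-11)) = -41058*(-1/31201) - 30081/((-155*(-11))) = 41058/31201 - 30081/1705 = -868553391/53197705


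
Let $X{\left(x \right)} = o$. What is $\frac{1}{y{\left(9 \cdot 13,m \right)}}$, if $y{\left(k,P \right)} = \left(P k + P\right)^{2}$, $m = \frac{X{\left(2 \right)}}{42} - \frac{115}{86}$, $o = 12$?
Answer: $\frac{90601}{1394798409} \approx 6.4956 \cdot 10^{-5}$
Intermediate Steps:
$X{\left(x \right)} = 12$
$m = - \frac{633}{602}$ ($m = \frac{12}{42} - \frac{115}{86} = 12 \cdot \frac{1}{42} - \frac{115}{86} = \frac{2}{7} - \frac{115}{86} = - \frac{633}{602} \approx -1.0515$)
$y{\left(k,P \right)} = \left(P + P k\right)^{2}$
$\frac{1}{y{\left(9 \cdot 13,m \right)}} = \frac{1}{\left(- \frac{633}{602}\right)^{2} \left(1 + 9 \cdot 13\right)^{2}} = \frac{1}{\frac{400689}{362404} \left(1 + 117\right)^{2}} = \frac{1}{\frac{400689}{362404} \cdot 118^{2}} = \frac{1}{\frac{400689}{362404} \cdot 13924} = \frac{1}{\frac{1394798409}{90601}} = \frac{90601}{1394798409}$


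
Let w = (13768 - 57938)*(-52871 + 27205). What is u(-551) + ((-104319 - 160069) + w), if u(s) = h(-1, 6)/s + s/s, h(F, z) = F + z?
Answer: 624504960978/551 ≈ 1.1334e+9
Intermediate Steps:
w = 1133667220 (w = -44170*(-25666) = 1133667220)
u(s) = 1 + 5/s (u(s) = (-1 + 6)/s + s/s = 5/s + 1 = 1 + 5/s)
u(-551) + ((-104319 - 160069) + w) = (5 - 551)/(-551) + ((-104319 - 160069) + 1133667220) = -1/551*(-546) + (-264388 + 1133667220) = 546/551 + 1133402832 = 624504960978/551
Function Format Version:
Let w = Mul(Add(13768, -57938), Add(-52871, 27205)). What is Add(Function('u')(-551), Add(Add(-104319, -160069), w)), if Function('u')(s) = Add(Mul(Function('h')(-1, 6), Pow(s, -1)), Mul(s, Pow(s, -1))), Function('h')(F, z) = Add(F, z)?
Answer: Rational(624504960978, 551) ≈ 1.1334e+9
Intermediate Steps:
w = 1133667220 (w = Mul(-44170, -25666) = 1133667220)
Function('u')(s) = Add(1, Mul(5, Pow(s, -1))) (Function('u')(s) = Add(Mul(Add(-1, 6), Pow(s, -1)), Mul(s, Pow(s, -1))) = Add(Mul(5, Pow(s, -1)), 1) = Add(1, Mul(5, Pow(s, -1))))
Add(Function('u')(-551), Add(Add(-104319, -160069), w)) = Add(Mul(Pow(-551, -1), Add(5, -551)), Add(Add(-104319, -160069), 1133667220)) = Add(Mul(Rational(-1, 551), -546), Add(-264388, 1133667220)) = Add(Rational(546, 551), 1133402832) = Rational(624504960978, 551)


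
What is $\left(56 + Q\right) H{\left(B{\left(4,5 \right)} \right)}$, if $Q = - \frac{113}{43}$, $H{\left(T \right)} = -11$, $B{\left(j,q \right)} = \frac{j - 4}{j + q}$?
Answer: $- \frac{25245}{43} \approx -587.09$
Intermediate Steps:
$B{\left(j,q \right)} = \frac{-4 + j}{j + q}$
$Q = - \frac{113}{43}$ ($Q = \left(-113\right) \frac{1}{43} = - \frac{113}{43} \approx -2.6279$)
$\left(56 + Q\right) H{\left(B{\left(4,5 \right)} \right)} = \left(56 - \frac{113}{43}\right) \left(-11\right) = \frac{2295}{43} \left(-11\right) = - \frac{25245}{43}$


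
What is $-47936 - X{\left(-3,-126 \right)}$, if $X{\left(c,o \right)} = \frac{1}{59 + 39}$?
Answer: $- \frac{4697729}{98} \approx -47936.0$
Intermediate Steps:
$X{\left(c,o \right)} = \frac{1}{98}$
$-47936 - X{\left(-3,-126 \right)} = -47936 - \frac{1}{98} = - \frac{4697729}{98}$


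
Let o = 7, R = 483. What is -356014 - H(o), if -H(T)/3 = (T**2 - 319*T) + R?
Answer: -361117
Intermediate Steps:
H(T) = -1449 - 3*T**2 + 957*T (H(T) = -3*((T**2 - 319*T) + 483) = -3*(483 + T**2 - 319*T) = -1449 - 3*T**2 + 957*T)
-356014 - H(o) = -356014 - (-1449 - 3*7**2 + 957*7) = -356014 - (-1449 - 3*49 + 6699) = -356014 - (-1449 - 147 + 6699) = -356014 - 1*5103 = -356014 - 5103 = -361117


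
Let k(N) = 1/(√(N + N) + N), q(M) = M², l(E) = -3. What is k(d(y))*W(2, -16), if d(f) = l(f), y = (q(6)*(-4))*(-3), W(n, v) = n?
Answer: -⅖ - 2*I*√6/15 ≈ -0.4 - 0.3266*I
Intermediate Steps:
y = 432 (y = (6²*(-4))*(-3) = (36*(-4))*(-3) = -144*(-3) = 432)
d(f) = -3
k(N) = 1/(N + √2*√N) (k(N) = 1/(√(2*N) + N) = 1/(√2*√N + N) = 1/(N + √2*√N))
k(d(y))*W(2, -16) = 2/(-3 + √2*√(-3)) = 2/(-3 + √2*(I*√3)) = 2/(-3 + I*√6)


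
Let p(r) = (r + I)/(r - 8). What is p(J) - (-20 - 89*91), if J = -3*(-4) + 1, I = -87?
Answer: 40521/5 ≈ 8104.2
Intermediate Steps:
J = 13 (J = 12 + 1 = 13)
p(r) = (-87 + r)/(-8 + r) (p(r) = (r - 87)/(r - 8) = (-87 + r)/(-8 + r))
p(J) - (-20 - 89*91) = (-87 + 13)/(-8 + 13) - (-20 - 89*91) = -74/5 - (-20 - 8099) = (⅕)*(-74) - 1*(-8119) = -74/5 + 8119 = 40521/5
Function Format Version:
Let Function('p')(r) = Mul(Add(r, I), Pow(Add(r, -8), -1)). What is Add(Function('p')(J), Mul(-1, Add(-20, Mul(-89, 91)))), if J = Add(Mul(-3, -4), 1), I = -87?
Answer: Rational(40521, 5) ≈ 8104.2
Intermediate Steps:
J = 13 (J = Add(12, 1) = 13)
Function('p')(r) = Mul(Pow(Add(-8, r), -1), Add(-87, r)) (Function('p')(r) = Mul(Add(r, -87), Pow(Add(r, -8), -1)) = Mul(Add(-87, r), Pow(Add(-8, r), -1)) = Mul(Pow(Add(-8, r), -1), Add(-87, r)))
Add(Function('p')(J), Mul(-1, Add(-20, Mul(-89, 91)))) = Add(Mul(Pow(Add(-8, 13), -1), Add(-87, 13)), Mul(-1, Add(-20, Mul(-89, 91)))) = Add(Mul(Pow(5, -1), -74), Mul(-1, Add(-20, -8099))) = Add(Mul(Rational(1, 5), -74), Mul(-1, -8119)) = Add(Rational(-74, 5), 8119) = Rational(40521, 5)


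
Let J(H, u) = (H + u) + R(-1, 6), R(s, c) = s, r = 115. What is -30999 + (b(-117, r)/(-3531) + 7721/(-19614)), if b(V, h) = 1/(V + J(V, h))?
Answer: -6134074456153/197877240 ≈ -30999.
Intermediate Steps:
J(H, u) = -1 + H + u (J(H, u) = (H + u) - 1 = -1 + H + u)
b(V, h) = 1/(-1 + h + 2*V) (b(V, h) = 1/(V + (-1 + V + h)) = 1/(-1 + h + 2*V))
-30999 + (b(-117, r)/(-3531) + 7721/(-19614)) = -30999 + (1/((-1 + 115 + 2*(-117))*(-3531)) + 7721/(-19614)) = -30999 + (-1/3531/(-1 + 115 - 234) + 7721*(-1/19614)) = -30999 + (-1/3531/(-120) - 1103/2802) = -30999 + (-1/120*(-1/3531) - 1103/2802) = -30999 + (1/423720 - 1103/2802) = -30999 - 77893393/197877240 = -6134074456153/197877240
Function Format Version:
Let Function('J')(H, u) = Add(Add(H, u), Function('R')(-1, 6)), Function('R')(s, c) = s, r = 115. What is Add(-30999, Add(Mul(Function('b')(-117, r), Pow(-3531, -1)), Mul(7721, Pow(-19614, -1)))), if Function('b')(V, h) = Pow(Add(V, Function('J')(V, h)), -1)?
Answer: Rational(-6134074456153, 197877240) ≈ -30999.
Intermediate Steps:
Function('J')(H, u) = Add(-1, H, u) (Function('J')(H, u) = Add(Add(H, u), -1) = Add(-1, H, u))
Function('b')(V, h) = Pow(Add(-1, h, Mul(2, V)), -1) (Function('b')(V, h) = Pow(Add(V, Add(-1, V, h)), -1) = Pow(Add(-1, h, Mul(2, V)), -1))
Add(-30999, Add(Mul(Function('b')(-117, r), Pow(-3531, -1)), Mul(7721, Pow(-19614, -1)))) = Add(-30999, Add(Mul(Pow(Add(-1, 115, Mul(2, -117)), -1), Pow(-3531, -1)), Mul(7721, Pow(-19614, -1)))) = Add(-30999, Add(Mul(Pow(Add(-1, 115, -234), -1), Rational(-1, 3531)), Mul(7721, Rational(-1, 19614)))) = Add(-30999, Add(Mul(Pow(-120, -1), Rational(-1, 3531)), Rational(-1103, 2802))) = Add(-30999, Add(Mul(Rational(-1, 120), Rational(-1, 3531)), Rational(-1103, 2802))) = Add(-30999, Add(Rational(1, 423720), Rational(-1103, 2802))) = Add(-30999, Rational(-77893393, 197877240)) = Rational(-6134074456153, 197877240)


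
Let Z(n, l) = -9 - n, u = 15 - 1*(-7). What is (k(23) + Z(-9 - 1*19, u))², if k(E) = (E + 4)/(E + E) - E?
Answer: 24649/2116 ≈ 11.649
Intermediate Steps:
u = 22 (u = 15 + 7 = 22)
k(E) = -E + (4 + E)/(2*E) (k(E) = (4 + E)/((2*E)) - E = (4 + E)*(1/(2*E)) - E = (4 + E)/(2*E) - E = -E + (4 + E)/(2*E))
(k(23) + Z(-9 - 1*19, u))² = ((½ - 1*23 + 2/23) + (-9 - (-9 - 1*19)))² = ((½ - 23 + 2*(1/23)) + (-9 - (-9 - 19)))² = ((½ - 23 + 2/23) + (-9 - 1*(-28)))² = (-1031/46 + (-9 + 28))² = (-1031/46 + 19)² = (-157/46)² = 24649/2116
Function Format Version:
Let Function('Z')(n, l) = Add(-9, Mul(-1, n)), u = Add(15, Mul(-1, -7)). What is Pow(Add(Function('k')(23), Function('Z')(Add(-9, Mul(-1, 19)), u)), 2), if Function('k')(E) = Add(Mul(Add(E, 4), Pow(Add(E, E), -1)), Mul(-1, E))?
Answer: Rational(24649, 2116) ≈ 11.649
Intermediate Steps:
u = 22 (u = Add(15, 7) = 22)
Function('k')(E) = Add(Mul(-1, E), Mul(Rational(1, 2), Pow(E, -1), Add(4, E))) (Function('k')(E) = Add(Mul(Add(4, E), Pow(Mul(2, E), -1)), Mul(-1, E)) = Add(Mul(Add(4, E), Mul(Rational(1, 2), Pow(E, -1))), Mul(-1, E)) = Add(Mul(Rational(1, 2), Pow(E, -1), Add(4, E)), Mul(-1, E)) = Add(Mul(-1, E), Mul(Rational(1, 2), Pow(E, -1), Add(4, E))))
Pow(Add(Function('k')(23), Function('Z')(Add(-9, Mul(-1, 19)), u)), 2) = Pow(Add(Add(Rational(1, 2), Mul(-1, 23), Mul(2, Pow(23, -1))), Add(-9, Mul(-1, Add(-9, Mul(-1, 19))))), 2) = Pow(Add(Add(Rational(1, 2), -23, Mul(2, Rational(1, 23))), Add(-9, Mul(-1, Add(-9, -19)))), 2) = Pow(Add(Add(Rational(1, 2), -23, Rational(2, 23)), Add(-9, Mul(-1, -28))), 2) = Pow(Add(Rational(-1031, 46), Add(-9, 28)), 2) = Pow(Add(Rational(-1031, 46), 19), 2) = Pow(Rational(-157, 46), 2) = Rational(24649, 2116)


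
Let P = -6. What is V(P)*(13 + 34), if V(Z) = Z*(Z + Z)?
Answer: 3384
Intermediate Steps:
V(Z) = 2*Z² (V(Z) = Z*(2*Z) = 2*Z²)
V(P)*(13 + 34) = (2*(-6)²)*(13 + 34) = (2*36)*47 = 72*47 = 3384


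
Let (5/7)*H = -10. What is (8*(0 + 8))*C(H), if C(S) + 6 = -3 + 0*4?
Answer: -576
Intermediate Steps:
H = -14 (H = (7/5)*(-10) = -14)
C(S) = -9 (C(S) = -6 + (-3 + 0*4) = -6 + (-3 + 0) = -6 - 3 = -9)
(8*(0 + 8))*C(H) = (8*(0 + 8))*(-9) = (8*8)*(-9) = 64*(-9) = -576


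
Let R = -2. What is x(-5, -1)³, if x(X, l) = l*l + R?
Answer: -1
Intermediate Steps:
x(X, l) = -2 + l² (x(X, l) = l*l - 2 = l² - 2 = -2 + l²)
x(-5, -1)³ = (-2 + (-1)²)³ = (-2 + 1)³ = (-1)³ = -1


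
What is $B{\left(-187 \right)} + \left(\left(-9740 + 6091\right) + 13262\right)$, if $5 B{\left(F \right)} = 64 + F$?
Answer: $\frac{47942}{5} \approx 9588.4$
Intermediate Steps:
$B{\left(F \right)} = \frac{64}{5} + \frac{F}{5}$ ($B{\left(F \right)} = \frac{64 + F}{5} = \frac{64}{5} + \frac{F}{5}$)
$B{\left(-187 \right)} + \left(\left(-9740 + 6091\right) + 13262\right) = \left(\frac{64}{5} + \frac{1}{5} \left(-187\right)\right) + \left(\left(-9740 + 6091\right) + 13262\right) = \left(\frac{64}{5} - \frac{187}{5}\right) + \left(-3649 + 13262\right) = - \frac{123}{5} + 9613 = \frac{47942}{5}$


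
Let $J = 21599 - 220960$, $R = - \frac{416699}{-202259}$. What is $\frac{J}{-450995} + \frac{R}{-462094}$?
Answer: $\frac{18632623493683401}{42151197012694270} \approx 0.44204$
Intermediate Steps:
$R = \frac{416699}{202259}$ ($R = \left(-416699\right) \left(- \frac{1}{202259}\right) = \frac{416699}{202259} \approx 2.0602$)
$J = -199361$ ($J = 21599 - 220960 = -199361$)
$\frac{J}{-450995} + \frac{R}{-462094} = - \frac{199361}{-450995} + \frac{416699}{202259 \left(-462094\right)} = \left(-199361\right) \left(- \frac{1}{450995}\right) + \frac{416699}{202259} \left(- \frac{1}{462094}\right) = \frac{199361}{450995} - \frac{416699}{93462670346} = \frac{18632623493683401}{42151197012694270}$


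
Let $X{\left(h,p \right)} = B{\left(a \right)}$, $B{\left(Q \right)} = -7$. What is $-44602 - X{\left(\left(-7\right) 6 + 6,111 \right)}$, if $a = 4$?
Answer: $-44595$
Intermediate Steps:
$X{\left(h,p \right)} = -7$
$-44602 - X{\left(\left(-7\right) 6 + 6,111 \right)} = -44602 - -7 = -44602 + 7 = -44595$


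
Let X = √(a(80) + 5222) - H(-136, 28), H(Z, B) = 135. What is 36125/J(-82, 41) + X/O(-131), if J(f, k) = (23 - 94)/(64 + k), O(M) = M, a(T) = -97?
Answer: -496889790/9301 - 5*√205/131 ≈ -53424.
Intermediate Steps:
J(f, k) = -71/(64 + k)
X = -135 + 5*√205 (X = √(-97 + 5222) - 1*135 = √5125 - 135 = 5*√205 - 135 = -135 + 5*√205 ≈ -63.411)
36125/J(-82, 41) + X/O(-131) = 36125/((-71/(64 + 41))) + (-135 + 5*√205)/(-131) = 36125/((-71/105)) + (-135 + 5*√205)*(-1/131) = 36125/((-71*1/105)) + (135/131 - 5*√205/131) = 36125/(-71/105) + (135/131 - 5*√205/131) = 36125*(-105/71) + (135/131 - 5*√205/131) = -3793125/71 + (135/131 - 5*√205/131) = -496889790/9301 - 5*√205/131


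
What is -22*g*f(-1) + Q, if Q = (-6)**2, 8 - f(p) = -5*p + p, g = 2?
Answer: -140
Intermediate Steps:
f(p) = 8 + 4*p (f(p) = 8 - (-5*p + p) = 8 - (-4)*p = 8 + 4*p)
Q = 36
-22*g*f(-1) + Q = -44*(8 + 4*(-1)) + 36 = -44*(8 - 4) + 36 = -44*4 + 36 = -22*8 + 36 = -176 + 36 = -140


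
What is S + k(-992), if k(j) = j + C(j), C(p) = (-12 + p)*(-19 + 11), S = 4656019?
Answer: 4663059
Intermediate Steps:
C(p) = 96 - 8*p (C(p) = (-12 + p)*(-8) = 96 - 8*p)
k(j) = 96 - 7*j (k(j) = j + (96 - 8*j) = 96 - 7*j)
S + k(-992) = 4656019 + (96 - 7*(-992)) = 4656019 + (96 + 6944) = 4656019 + 7040 = 4663059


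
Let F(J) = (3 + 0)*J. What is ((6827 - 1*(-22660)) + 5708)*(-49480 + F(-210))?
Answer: -1763621450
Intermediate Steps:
F(J) = 3*J
((6827 - 1*(-22660)) + 5708)*(-49480 + F(-210)) = ((6827 - 1*(-22660)) + 5708)*(-49480 + 3*(-210)) = ((6827 + 22660) + 5708)*(-49480 - 630) = (29487 + 5708)*(-50110) = 35195*(-50110) = -1763621450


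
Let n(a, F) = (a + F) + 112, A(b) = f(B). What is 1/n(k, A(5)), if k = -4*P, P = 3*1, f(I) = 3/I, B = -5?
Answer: 5/497 ≈ 0.010060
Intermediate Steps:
P = 3
A(b) = -3/5 (A(b) = 3/(-5) = 3*(-1/5) = -3/5)
k = -12 (k = -4*3 = -12)
n(a, F) = 112 + F + a (n(a, F) = (F + a) + 112 = 112 + F + a)
1/n(k, A(5)) = 1/(112 - 3/5 - 12) = 1/(497/5) = 5/497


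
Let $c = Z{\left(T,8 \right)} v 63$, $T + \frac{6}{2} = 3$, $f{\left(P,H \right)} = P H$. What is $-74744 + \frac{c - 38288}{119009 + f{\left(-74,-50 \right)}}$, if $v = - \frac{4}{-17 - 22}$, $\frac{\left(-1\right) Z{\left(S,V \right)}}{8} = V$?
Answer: $- \frac{119233402568}{1595217} \approx -74744.0$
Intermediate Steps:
$f{\left(P,H \right)} = H P$
$T = 0$ ($T = -3 + 3 = 0$)
$Z{\left(S,V \right)} = - 8 V$
$v = \frac{4}{39}$ ($v = - \frac{4}{-39} = \left(-4\right) \left(- \frac{1}{39}\right) = \frac{4}{39} \approx 0.10256$)
$c = - \frac{5376}{13}$ ($c = \left(-8\right) 8 \cdot \frac{4}{39} \cdot 63 = \left(-64\right) \frac{4}{39} \cdot 63 = \left(- \frac{256}{39}\right) 63 = - \frac{5376}{13} \approx -413.54$)
$-74744 + \frac{c - 38288}{119009 + f{\left(-74,-50 \right)}} = -74744 + \frac{- \frac{5376}{13} - 38288}{119009 - -3700} = -74744 - \frac{503120}{13 \left(119009 + 3700\right)} = -74744 - \frac{503120}{13 \cdot 122709} = -74744 - \frac{503120}{1595217} = - \frac{119233402568}{1595217}$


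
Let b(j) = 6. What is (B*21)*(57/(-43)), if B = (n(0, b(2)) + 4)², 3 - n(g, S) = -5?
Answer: -172368/43 ≈ -4008.6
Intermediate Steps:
n(g, S) = 8 (n(g, S) = 3 - 1*(-5) = 3 + 5 = 8)
B = 144 (B = (8 + 4)² = 12² = 144)
(B*21)*(57/(-43)) = (144*21)*(57/(-43)) = 3024*(57*(-1/43)) = 3024*(-57/43) = -172368/43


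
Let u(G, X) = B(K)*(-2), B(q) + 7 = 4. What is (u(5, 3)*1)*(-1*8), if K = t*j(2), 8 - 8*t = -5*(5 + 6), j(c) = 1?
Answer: -48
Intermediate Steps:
t = 63/8 (t = 1 - (-5)*(5 + 6)/8 = 1 - (-5)*11/8 = 1 - ⅛*(-55) = 1 + 55/8 = 63/8 ≈ 7.8750)
K = 63/8 (K = (63/8)*1 = 63/8 ≈ 7.8750)
B(q) = -3 (B(q) = -7 + 4 = -3)
u(G, X) = 6 (u(G, X) = -3*(-2) = 6)
(u(5, 3)*1)*(-1*8) = (6*1)*(-1*8) = 6*(-8) = -48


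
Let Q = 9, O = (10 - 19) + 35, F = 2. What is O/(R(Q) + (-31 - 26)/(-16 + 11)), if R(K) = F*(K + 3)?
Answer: 130/177 ≈ 0.73446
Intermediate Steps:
O = 26 (O = -9 + 35 = 26)
R(K) = 6 + 2*K (R(K) = 2*(K + 3) = 2*(3 + K) = 6 + 2*K)
O/(R(Q) + (-31 - 26)/(-16 + 11)) = 26/((6 + 2*9) + (-31 - 26)/(-16 + 11)) = 26/((6 + 18) - 57/(-5)) = 26/(24 - 57*(-⅕)) = 26/(24 + 57/5) = 26/(177/5) = 26*(5/177) = 130/177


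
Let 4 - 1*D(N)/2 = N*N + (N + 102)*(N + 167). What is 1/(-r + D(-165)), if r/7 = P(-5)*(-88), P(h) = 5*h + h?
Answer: -1/72670 ≈ -1.3761e-5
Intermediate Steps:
P(h) = 6*h
D(N) = 8 - 2*N² - 2*(102 + N)*(167 + N) (D(N) = 8 - 2*(N*N + (N + 102)*(N + 167)) = 8 - 2*(N² + (102 + N)*(167 + N)) = 8 + (-2*N² - 2*(102 + N)*(167 + N)) = 8 - 2*N² - 2*(102 + N)*(167 + N))
r = 18480 (r = 7*((6*(-5))*(-88)) = 7*(-30*(-88)) = 7*2640 = 18480)
1/(-r + D(-165)) = 1/(-1*18480 + (-34060 - 538*(-165) - 4*(-165)²)) = 1/(-18480 + (-34060 + 88770 - 4*27225)) = 1/(-18480 + (-34060 + 88770 - 108900)) = 1/(-18480 - 54190) = 1/(-72670) = -1/72670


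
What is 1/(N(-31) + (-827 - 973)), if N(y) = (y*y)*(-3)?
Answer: -1/4683 ≈ -0.00021354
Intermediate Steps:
N(y) = -3*y**2 (N(y) = y**2*(-3) = -3*y**2)
1/(N(-31) + (-827 - 973)) = 1/(-3*(-31)**2 + (-827 - 973)) = 1/(-3*961 - 1800) = 1/(-2883 - 1800) = 1/(-4683) = -1/4683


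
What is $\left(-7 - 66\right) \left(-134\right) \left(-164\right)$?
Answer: $-1604248$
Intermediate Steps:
$\left(-7 - 66\right) \left(-134\right) \left(-164\right) = \left(-73\right) \left(-134\right) \left(-164\right) = 9782 \left(-164\right) = -1604248$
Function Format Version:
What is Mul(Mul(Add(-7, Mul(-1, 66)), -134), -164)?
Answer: -1604248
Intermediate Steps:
Mul(Mul(Add(-7, Mul(-1, 66)), -134), -164) = Mul(Mul(Add(-7, -66), -134), -164) = Mul(Mul(-73, -134), -164) = Mul(9782, -164) = -1604248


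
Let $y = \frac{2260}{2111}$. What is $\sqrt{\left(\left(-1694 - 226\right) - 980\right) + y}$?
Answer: $\frac{6 i \sqrt{358848890}}{2111} \approx 53.842 i$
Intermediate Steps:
$y = \frac{2260}{2111}$ ($y = 2260 \cdot \frac{1}{2111} = \frac{2260}{2111} \approx 1.0706$)
$\sqrt{\left(\left(-1694 - 226\right) - 980\right) + y} = \sqrt{\left(\left(-1694 - 226\right) - 980\right) + \frac{2260}{2111}} = \sqrt{\left(-1920 - 980\right) + \frac{2260}{2111}} = \sqrt{-2900 + \frac{2260}{2111}} = \sqrt{- \frac{6119640}{2111}} = \frac{6 i \sqrt{358848890}}{2111}$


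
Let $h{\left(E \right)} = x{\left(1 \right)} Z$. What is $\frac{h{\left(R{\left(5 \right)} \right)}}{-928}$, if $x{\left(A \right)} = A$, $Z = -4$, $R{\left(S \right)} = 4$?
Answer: $\frac{1}{232} \approx 0.0043103$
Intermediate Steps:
$h{\left(E \right)} = -4$ ($h{\left(E \right)} = 1 \left(-4\right) = -4$)
$\frac{h{\left(R{\left(5 \right)} \right)}}{-928} = - \frac{4}{-928} = \left(-4\right) \left(- \frac{1}{928}\right) = \frac{1}{232}$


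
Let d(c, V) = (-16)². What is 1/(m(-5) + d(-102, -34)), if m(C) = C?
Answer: 1/251 ≈ 0.0039841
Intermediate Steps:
d(c, V) = 256
1/(m(-5) + d(-102, -34)) = 1/(-5 + 256) = 1/251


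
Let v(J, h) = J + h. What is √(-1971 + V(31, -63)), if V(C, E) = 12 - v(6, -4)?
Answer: I*√1961 ≈ 44.283*I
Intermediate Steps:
V(C, E) = 10 (V(C, E) = 12 - (6 - 4) = 12 - 1*2 = 12 - 2 = 10)
√(-1971 + V(31, -63)) = √(-1971 + 10) = √(-1961) = I*√1961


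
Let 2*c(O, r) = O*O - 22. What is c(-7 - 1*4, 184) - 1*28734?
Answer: -57369/2 ≈ -28685.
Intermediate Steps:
c(O, r) = -11 + O**2/2 (c(O, r) = (O*O - 22)/2 = (O**2 - 22)/2 = (-22 + O**2)/2 = -11 + O**2/2)
c(-7 - 1*4, 184) - 1*28734 = (-11 + (-7 - 1*4)**2/2) - 1*28734 = (-11 + (-7 - 4)**2/2) - 28734 = (-11 + (1/2)*(-11)**2) - 28734 = (-11 + (1/2)*121) - 28734 = (-11 + 121/2) - 28734 = 99/2 - 28734 = -57369/2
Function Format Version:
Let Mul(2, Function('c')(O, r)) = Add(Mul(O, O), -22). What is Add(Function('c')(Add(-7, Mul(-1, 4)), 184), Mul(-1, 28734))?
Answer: Rational(-57369, 2) ≈ -28685.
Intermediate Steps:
Function('c')(O, r) = Add(-11, Mul(Rational(1, 2), Pow(O, 2))) (Function('c')(O, r) = Mul(Rational(1, 2), Add(Mul(O, O), -22)) = Mul(Rational(1, 2), Add(Pow(O, 2), -22)) = Mul(Rational(1, 2), Add(-22, Pow(O, 2))) = Add(-11, Mul(Rational(1, 2), Pow(O, 2))))
Add(Function('c')(Add(-7, Mul(-1, 4)), 184), Mul(-1, 28734)) = Add(Add(-11, Mul(Rational(1, 2), Pow(Add(-7, Mul(-1, 4)), 2))), Mul(-1, 28734)) = Add(Add(-11, Mul(Rational(1, 2), Pow(Add(-7, -4), 2))), -28734) = Add(Add(-11, Mul(Rational(1, 2), Pow(-11, 2))), -28734) = Add(Add(-11, Mul(Rational(1, 2), 121)), -28734) = Add(Add(-11, Rational(121, 2)), -28734) = Add(Rational(99, 2), -28734) = Rational(-57369, 2)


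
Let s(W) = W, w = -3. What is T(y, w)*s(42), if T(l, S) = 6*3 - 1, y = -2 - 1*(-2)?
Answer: 714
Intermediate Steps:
y = 0 (y = -2 + 2 = 0)
T(l, S) = 17 (T(l, S) = 18 - 1 = 17)
T(y, w)*s(42) = 17*42 = 714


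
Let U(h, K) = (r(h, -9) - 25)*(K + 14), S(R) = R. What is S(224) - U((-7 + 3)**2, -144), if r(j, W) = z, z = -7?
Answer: -3936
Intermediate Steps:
r(j, W) = -7
U(h, K) = -448 - 32*K (U(h, K) = (-7 - 25)*(K + 14) = -32*(14 + K) = -448 - 32*K)
S(224) - U((-7 + 3)**2, -144) = 224 - (-448 - 32*(-144)) = 224 - (-448 + 4608) = 224 - 1*4160 = 224 - 4160 = -3936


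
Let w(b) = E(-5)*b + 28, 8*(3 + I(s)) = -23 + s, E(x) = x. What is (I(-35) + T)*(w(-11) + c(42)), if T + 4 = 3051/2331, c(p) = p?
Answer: -1675875/1036 ≈ -1617.6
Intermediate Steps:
I(s) = -47/8 + s/8 (I(s) = -3 + (-23 + s)/8 = -3 + (-23/8 + s/8) = -47/8 + s/8)
T = -697/259 (T = -4 + 3051/2331 = -4 + 3051*(1/2331) = -4 + 339/259 = -697/259 ≈ -2.6911)
w(b) = 28 - 5*b (w(b) = -5*b + 28 = 28 - 5*b)
(I(-35) + T)*(w(-11) + c(42)) = ((-47/8 + (1/8)*(-35)) - 697/259)*((28 - 5*(-11)) + 42) = ((-47/8 - 35/8) - 697/259)*((28 + 55) + 42) = (-41/4 - 697/259)*(83 + 42) = -13407/1036*125 = -1675875/1036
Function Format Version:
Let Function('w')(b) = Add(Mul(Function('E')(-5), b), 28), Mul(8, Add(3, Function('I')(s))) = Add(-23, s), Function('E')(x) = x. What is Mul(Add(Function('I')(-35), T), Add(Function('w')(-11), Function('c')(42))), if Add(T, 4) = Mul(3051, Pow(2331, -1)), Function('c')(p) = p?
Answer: Rational(-1675875, 1036) ≈ -1617.6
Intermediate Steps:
Function('I')(s) = Add(Rational(-47, 8), Mul(Rational(1, 8), s)) (Function('I')(s) = Add(-3, Mul(Rational(1, 8), Add(-23, s))) = Add(-3, Add(Rational(-23, 8), Mul(Rational(1, 8), s))) = Add(Rational(-47, 8), Mul(Rational(1, 8), s)))
T = Rational(-697, 259) (T = Add(-4, Mul(3051, Pow(2331, -1))) = Add(-4, Mul(3051, Rational(1, 2331))) = Add(-4, Rational(339, 259)) = Rational(-697, 259) ≈ -2.6911)
Function('w')(b) = Add(28, Mul(-5, b)) (Function('w')(b) = Add(Mul(-5, b), 28) = Add(28, Mul(-5, b)))
Mul(Add(Function('I')(-35), T), Add(Function('w')(-11), Function('c')(42))) = Mul(Add(Add(Rational(-47, 8), Mul(Rational(1, 8), -35)), Rational(-697, 259)), Add(Add(28, Mul(-5, -11)), 42)) = Mul(Add(Add(Rational(-47, 8), Rational(-35, 8)), Rational(-697, 259)), Add(Add(28, 55), 42)) = Mul(Add(Rational(-41, 4), Rational(-697, 259)), Add(83, 42)) = Mul(Rational(-13407, 1036), 125) = Rational(-1675875, 1036)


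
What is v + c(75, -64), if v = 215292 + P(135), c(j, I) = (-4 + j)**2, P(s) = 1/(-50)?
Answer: 11016649/50 ≈ 2.2033e+5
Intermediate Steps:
P(s) = -1/50
v = 10764599/50 (v = 215292 - 1/50 = 10764599/50 ≈ 2.1529e+5)
v + c(75, -64) = 10764599/50 + (-4 + 75)**2 = 10764599/50 + 71**2 = 10764599/50 + 5041 = 11016649/50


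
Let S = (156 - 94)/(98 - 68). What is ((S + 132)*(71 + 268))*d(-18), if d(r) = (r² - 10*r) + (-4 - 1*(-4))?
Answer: 114530472/5 ≈ 2.2906e+7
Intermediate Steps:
S = 31/15 (S = 62/30 = 62*(1/30) = 31/15 ≈ 2.0667)
d(r) = r² - 10*r (d(r) = (r² - 10*r) + (-4 + 4) = (r² - 10*r) + 0 = r² - 10*r)
((S + 132)*(71 + 268))*d(-18) = ((31/15 + 132)*(71 + 268))*(-18*(-10 - 18)) = ((2011/15)*339)*(-18*(-28)) = (227243/5)*504 = 114530472/5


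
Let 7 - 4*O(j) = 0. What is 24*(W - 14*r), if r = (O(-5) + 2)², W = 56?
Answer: -3381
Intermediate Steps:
O(j) = 7/4 (O(j) = 7/4 - ¼*0 = 7/4 + 0 = 7/4)
r = 225/16 (r = (7/4 + 2)² = (15/4)² = 225/16 ≈ 14.063)
24*(W - 14*r) = 24*(56 - 14*225/16) = 24*(56 - 1575/8) = 24*(-1127/8) = -3381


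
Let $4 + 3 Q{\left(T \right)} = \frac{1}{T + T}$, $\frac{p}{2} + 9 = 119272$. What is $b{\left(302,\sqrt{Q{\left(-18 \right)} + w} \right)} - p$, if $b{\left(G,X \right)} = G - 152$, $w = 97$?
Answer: $-238376$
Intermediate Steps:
$p = 238526$ ($p = -18 + 2 \cdot 119272 = -18 + 238544 = 238526$)
$Q{\left(T \right)} = - \frac{4}{3} + \frac{1}{6 T}$ ($Q{\left(T \right)} = - \frac{4}{3} + \frac{1}{3 \left(T + T\right)} = - \frac{4}{3} + \frac{1}{3 \cdot 2 T} = - \frac{4}{3} + \frac{\frac{1}{2} \frac{1}{T}}{3} = - \frac{4}{3} + \frac{1}{6 T}$)
$b{\left(G,X \right)} = -152 + G$ ($b{\left(G,X \right)} = G - 152 = -152 + G$)
$b{\left(302,\sqrt{Q{\left(-18 \right)} + w} \right)} - p = \left(-152 + 302\right) - 238526 = 150 - 238526 = -238376$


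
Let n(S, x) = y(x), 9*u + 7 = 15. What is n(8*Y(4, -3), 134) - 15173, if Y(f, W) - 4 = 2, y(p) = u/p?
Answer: -9149315/603 ≈ -15173.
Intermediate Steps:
u = 8/9 (u = -7/9 + (1/9)*15 = -7/9 + 5/3 = 8/9 ≈ 0.88889)
y(p) = 8/(9*p)
Y(f, W) = 6 (Y(f, W) = 4 + 2 = 6)
n(S, x) = 8/(9*x)
n(8*Y(4, -3), 134) - 15173 = (8/9)/134 - 15173 = (8/9)*(1/134) - 15173 = 4/603 - 15173 = -9149315/603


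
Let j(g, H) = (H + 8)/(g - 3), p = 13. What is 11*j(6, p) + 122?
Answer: 199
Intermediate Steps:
j(g, H) = (8 + H)/(-3 + g)
11*j(6, p) + 122 = 11*((8 + 13)/(-3 + 6)) + 122 = 11*(21/3) + 122 = 11*((1/3)*21) + 122 = 11*7 + 122 = 77 + 122 = 199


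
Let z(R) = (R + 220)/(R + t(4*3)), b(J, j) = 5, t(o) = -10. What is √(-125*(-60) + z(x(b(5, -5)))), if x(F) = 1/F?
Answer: 3*√40711/7 ≈ 86.473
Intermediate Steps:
z(R) = (220 + R)/(-10 + R) (z(R) = (R + 220)/(R - 10) = (220 + R)/(-10 + R))
√(-125*(-60) + z(x(b(5, -5)))) = √(-125*(-60) + (220 + 1/5)/(-10 + 1/5)) = √(7500 + (220 + ⅕)/(-10 + ⅕)) = √(7500 + (1101/5)/(-49/5)) = √(7500 - 5/49*1101/5) = √(7500 - 1101/49) = √(366399/49) = 3*√40711/7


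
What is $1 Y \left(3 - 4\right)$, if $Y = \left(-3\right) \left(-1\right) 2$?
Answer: $-6$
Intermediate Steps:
$Y = 6$ ($Y = 3 \cdot 2 = 6$)
$1 Y \left(3 - 4\right) = 1 \cdot 6 \left(3 - 4\right) = 6 \left(3 - 4\right) = 6 \left(-1\right) = -6$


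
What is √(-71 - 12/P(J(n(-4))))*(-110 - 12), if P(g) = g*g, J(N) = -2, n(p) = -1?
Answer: -122*I*√74 ≈ -1049.5*I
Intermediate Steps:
P(g) = g²
√(-71 - 12/P(J(n(-4))))*(-110 - 12) = √(-71 - 12/((-2)²))*(-110 - 12) = √(-71 - 12/4)*(-122) = √(-71 - 12*¼)*(-122) = √(-71 - 3)*(-122) = √(-74)*(-122) = (I*√74)*(-122) = -122*I*√74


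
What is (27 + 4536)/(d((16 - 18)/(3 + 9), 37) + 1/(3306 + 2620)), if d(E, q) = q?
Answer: 27040338/219263 ≈ 123.32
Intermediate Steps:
(27 + 4536)/(d((16 - 18)/(3 + 9), 37) + 1/(3306 + 2620)) = (27 + 4536)/(37 + 1/(3306 + 2620)) = 4563/(37 + 1/5926) = 4563/(219263/5926) = 4563*(5926/219263) = 27040338/219263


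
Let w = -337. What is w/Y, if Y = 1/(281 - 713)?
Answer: 145584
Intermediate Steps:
Y = -1/432 (Y = 1/(-432) = -1/432 ≈ -0.0023148)
w/Y = -337/(-1/432) = -337*(-432) = 145584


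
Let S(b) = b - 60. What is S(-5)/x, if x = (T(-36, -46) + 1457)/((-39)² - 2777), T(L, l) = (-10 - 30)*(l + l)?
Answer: 81640/5137 ≈ 15.893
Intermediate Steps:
T(L, l) = -80*l
S(b) = -60 + b
x = -5137/1256 (x = (-80*(-46) + 1457)/((-39)² - 2777) = (3680 + 1457)/(1521 - 2777) = 5137/(-1256) = 5137*(-1/1256) = -5137/1256 ≈ -4.0900)
S(-5)/x = (-60 - 5)/(-5137/1256) = -65*(-1256/5137) = 81640/5137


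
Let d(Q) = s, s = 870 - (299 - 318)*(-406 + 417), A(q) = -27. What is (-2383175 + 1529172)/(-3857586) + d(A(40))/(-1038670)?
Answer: 220716240179/1001689712655 ≈ 0.22034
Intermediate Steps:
s = 1079 (s = 870 - (-19)*11 = 870 - 1*(-209) = 870 + 209 = 1079)
d(Q) = 1079
(-2383175 + 1529172)/(-3857586) + d(A(40))/(-1038670) = (-2383175 + 1529172)/(-3857586) + 1079/(-1038670) = -854003*(-1/3857586) + 1079*(-1/1038670) = 854003/3857586 - 1079/1038670 = 220716240179/1001689712655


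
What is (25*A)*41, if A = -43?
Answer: -44075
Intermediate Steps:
(25*A)*41 = (25*(-43))*41 = -1075*41 = -44075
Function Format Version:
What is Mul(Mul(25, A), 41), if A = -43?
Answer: -44075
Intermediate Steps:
Mul(Mul(25, A), 41) = Mul(Mul(25, -43), 41) = Mul(-1075, 41) = -44075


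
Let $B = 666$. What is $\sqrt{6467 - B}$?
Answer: $\sqrt{5801} \approx 76.164$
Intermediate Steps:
$\sqrt{6467 - B} = \sqrt{6467 - 666} = \sqrt{5801}$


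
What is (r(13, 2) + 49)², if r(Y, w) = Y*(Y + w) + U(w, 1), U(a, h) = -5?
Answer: 57121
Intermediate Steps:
r(Y, w) = -5 + Y*(Y + w) (r(Y, w) = Y*(Y + w) - 5 = -5 + Y*(Y + w))
(r(13, 2) + 49)² = ((-5 + 13² + 13*2) + 49)² = ((-5 + 169 + 26) + 49)² = (190 + 49)² = 239² = 57121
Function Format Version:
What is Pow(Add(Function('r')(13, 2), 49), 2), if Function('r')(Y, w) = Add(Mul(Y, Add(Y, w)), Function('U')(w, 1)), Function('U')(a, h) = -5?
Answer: 57121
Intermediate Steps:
Function('r')(Y, w) = Add(-5, Mul(Y, Add(Y, w))) (Function('r')(Y, w) = Add(Mul(Y, Add(Y, w)), -5) = Add(-5, Mul(Y, Add(Y, w))))
Pow(Add(Function('r')(13, 2), 49), 2) = Pow(Add(Add(-5, Pow(13, 2), Mul(13, 2)), 49), 2) = Pow(Add(Add(-5, 169, 26), 49), 2) = Pow(Add(190, 49), 2) = Pow(239, 2) = 57121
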